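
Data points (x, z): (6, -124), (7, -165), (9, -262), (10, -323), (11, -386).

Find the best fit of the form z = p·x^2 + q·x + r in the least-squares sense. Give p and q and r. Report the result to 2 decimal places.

p = -3.05, q = -0.55, r = -11.03

Compute the Gram sums: Σx^2·x^2 = 34899, Σx^2·x = 3619, Σx^2 = 387, Σx·x = 387, Σx = 43, Σ1 = 5.
For Aᵀz: Σx^2·z = -112777, Σx·z = -11733, Σz = -1260.
Solving the 3×3 system (Gaussian elimination) gives p = -235/77, q = -85/154, r = -1699/154.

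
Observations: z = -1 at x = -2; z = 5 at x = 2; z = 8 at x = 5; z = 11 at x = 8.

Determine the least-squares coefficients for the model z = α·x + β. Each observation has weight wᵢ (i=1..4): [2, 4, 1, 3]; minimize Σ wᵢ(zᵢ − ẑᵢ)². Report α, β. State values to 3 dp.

Setting ∂/∂α … = 0 gives: 241·α + 33·β = 348;  33·α + 10·β = 59.
Eliminating β: 10·(row 1) − 33·(row 2) gives 1321·α = 10·348 − 33·59 = 1533, so α = 1533/1321.
Then β = (59 − 33·(1533/1321))/10 = 2735/1321.

α = 1.160, β = 2.070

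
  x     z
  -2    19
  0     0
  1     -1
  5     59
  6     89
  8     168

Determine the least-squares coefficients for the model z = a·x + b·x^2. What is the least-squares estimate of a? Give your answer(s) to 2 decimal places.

a = -3.52

With design matrix M, MᵀM = [[130, 846]; [846, 6034]] and Mᵀz = [2134, 15506]ᵀ.
Eliminating b: 6034·(row 1) − 846·(row 2) gives 68704·a = 6034·2134 − 846·15506 = -241520, so a = -15095/4294.
Then b = (15506 − 846·(-15095/4294))/6034 = 13151/4294.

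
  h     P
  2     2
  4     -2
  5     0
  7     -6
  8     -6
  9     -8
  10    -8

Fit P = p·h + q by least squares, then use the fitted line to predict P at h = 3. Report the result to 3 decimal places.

P̂ = 0.552

Sums needed: Σh·h = 339, Σh = 45, Σ1 = 7.
Moment sums: Σh·P = -246, ΣP = -28.
Δ = 339·7 − 45² = 348.
p = ((-246)·7 − 45·(-28))/348 = -77/58; q = (339·(-28) − 45·(-246))/348 = 263/58.
At h = 3: P̂ = (-77/58)·(3) + (263/58)·(1) = 16/29.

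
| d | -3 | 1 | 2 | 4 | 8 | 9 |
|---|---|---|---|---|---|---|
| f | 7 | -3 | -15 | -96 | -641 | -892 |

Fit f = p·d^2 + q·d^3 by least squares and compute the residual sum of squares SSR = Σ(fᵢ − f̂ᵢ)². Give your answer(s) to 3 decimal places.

From the data, Σd^2·d^2 = 11011, Σd^2·d^3 = 92631, Σd^3·d^3 = 798475.
Moment sums: Σd^2·f = -114812, Σd^3·f = -984916.
AᵀA·[p, q]ᵀ = Aᵀf becomes [[11011, 92631]; [92631, 798475]]·[p, q]ᵀ = [-114812, -984916]ᵀ.
Eliminating q: 798475·(row 1) − 92631·(row 2) gives 211506064·p = 798475·(-114812) − 92631·(-984916) = -440757704, so p = -55094713/26438258.
Then q = ((-984916) − 92631·(-55094713/26438258))/798475 = -340519/343354.
Residuals: -13509389/13219129, 999951/13219129, 16782343/13219129, 10760136/13219129, 1879655/13219129, -2950678/13219129; SSR = 44872144/13219129.

SSR = 3.394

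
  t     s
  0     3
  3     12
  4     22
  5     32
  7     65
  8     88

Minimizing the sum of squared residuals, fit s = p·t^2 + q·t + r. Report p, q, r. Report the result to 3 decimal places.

p = 1.521, q = -1.671, r = 3.198

The normal system MᵀM·[p, q, r]ᵀ = Mᵀs is [[7459, 1071, 163]; [1071, 163, 27]; [163, 27, 6]]·[p, q, r]ᵀ = [10077, 1443, 222]ᵀ.
Solving the 3×3 system (Gaussian elimination) gives p = 54177/35620, q = -11901/7124, r = 28476/8905.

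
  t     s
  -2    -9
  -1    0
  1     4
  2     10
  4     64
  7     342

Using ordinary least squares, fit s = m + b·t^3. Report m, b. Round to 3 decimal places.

Setting ∂/∂m … = 0 gives: 6·m + 407·b = 411;  407·m + 121875·b = 121558.
(Σ1 = 6, Σt^3 = 407, Σt^3·t^3 = 121875, Σs = 411, Σt^3·s = 121558.)
Eliminating b: 121875·(row 1) − 407·(row 2) gives 565601·m = 121875·411 − 407·121558 = 616519, so m = 616519/565601.
Then b = (121558 − 407·(616519/565601))/121875 = 562071/565601.

m = 1.090, b = 0.994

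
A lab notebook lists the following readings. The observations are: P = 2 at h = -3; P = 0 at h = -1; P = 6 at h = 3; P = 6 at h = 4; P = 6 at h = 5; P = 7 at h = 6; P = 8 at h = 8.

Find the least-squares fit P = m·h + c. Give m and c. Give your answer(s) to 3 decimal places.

Entries of MᵀM: Σh·h = 160, Σh = 22, Σ1 = 7.
For MᵀP: Σh·P = 172, ΣP = 35.
Normal equations: [[160, 22]; [22, 7]]·[m, c]ᵀ = [172, 35]ᵀ.
Determinant 160·7 − 22² = 636.
m = (172·7 − 22·35)/636 = 217/318; c = (160·35 − 22·172)/636 = 454/159.

m = 0.682, c = 2.855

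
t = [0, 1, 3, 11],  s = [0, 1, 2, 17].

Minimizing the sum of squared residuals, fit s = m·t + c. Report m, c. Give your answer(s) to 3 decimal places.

From the data, Σt·t = 131, Σt = 15, Σ1 = 4.
For Mᵀs: Σt·s = 194, Σs = 20.
Determinant 131·4 − 15² = 299.
m = (194·4 − 15·20)/299 = 476/299; c = (131·20 − 15·194)/299 = -290/299.

m = 1.592, c = -0.970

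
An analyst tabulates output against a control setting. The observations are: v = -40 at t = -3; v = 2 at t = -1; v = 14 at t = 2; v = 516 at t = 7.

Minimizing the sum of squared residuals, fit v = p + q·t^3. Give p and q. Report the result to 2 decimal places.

p = 1.96, q = 1.50

With design matrix A, AᵀA = [[4, 323]; [323, 118443]] and Aᵀv = [492, 178178]ᵀ.
Δ = 4·118443 − 323² = 369443.
p = (492·118443 − 323·178178)/369443 = 722462/369443; q = (4·178178 − 323·492)/369443 = 553796/369443.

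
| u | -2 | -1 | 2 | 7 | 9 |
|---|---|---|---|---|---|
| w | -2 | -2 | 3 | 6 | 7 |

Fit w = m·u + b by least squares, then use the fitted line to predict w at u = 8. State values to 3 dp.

The normal equations are: 139·m + 15·b = 117;  15·m + 5·b = 12.
(Σu·u = 139, Σu = 15, Σ1 = 5, Σu·w = 117, Σw = 12.)
Eliminating b: 5·(row 1) − 15·(row 2) gives 470·m = 5·117 − 15·12 = 405, so m = 81/94.
Then b = (12 − 15·(81/94))/5 = -87/470.
At u = 8: ŵ = (81/94)·(8) + (-87/470)·(1) = 3153/470.

ŵ = 6.709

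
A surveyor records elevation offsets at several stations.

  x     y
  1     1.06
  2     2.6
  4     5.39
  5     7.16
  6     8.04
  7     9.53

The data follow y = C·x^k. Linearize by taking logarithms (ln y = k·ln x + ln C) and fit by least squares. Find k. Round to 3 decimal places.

k = 1.123

Taking logs, ln y = k·ln x + ln C, so regress ln y on ln x.
Over the data: Σln x = 7.4265, Σ(ln x)² = 11.9895, Σln y = 9.0057, Σln x·ln y = 14.2875.
Normal system: [[11.9895, 7.4265]; [7.4265, 6]]·[k, ln C]ᵀ = [14.2875, 9.0057]ᵀ.
Δ = 11.9895·6 − (7.4265)² = 16.7835; k = (14.2875·6 − 7.4265·9.0057)/16.7835 = 1.12276, ln C = (11.9895·9.0057 − 7.4265·14.2875)/16.7835 = 0.11125.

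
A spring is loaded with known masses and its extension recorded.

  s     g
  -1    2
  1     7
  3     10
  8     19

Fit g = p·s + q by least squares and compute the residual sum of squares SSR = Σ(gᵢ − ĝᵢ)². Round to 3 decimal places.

The normal equations are: 75·p + 11·q = 187;  11·p + 4·q = 38.
(Σs·s = 75, Σs = 11, Σ1 = 4, Σs·g = 187, Σg = 38.)
Eliminating q: 4·(row 1) − 11·(row 2) gives 179·p = 4·187 − 11·38 = 330, so p = 330/179.
Then q = (38 − 11·(330/179))/4 = 793/179.
Residuals: -105/179, 130/179, 7/179, -32/179; SSR = 162/179.

SSR = 0.905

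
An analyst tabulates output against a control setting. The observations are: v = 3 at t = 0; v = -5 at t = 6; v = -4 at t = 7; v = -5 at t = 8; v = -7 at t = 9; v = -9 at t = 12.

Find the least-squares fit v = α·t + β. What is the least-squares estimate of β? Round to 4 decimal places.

β = 2.5000

Compute the Gram sums: Σt·t = 374, Σt = 42, Σ1 = 6.
Right-hand side: Σt·v = -269, Σv = -27.
So AᵀA·[α, β]ᵀ = Aᵀv: [[374, 42]; [42, 6]]·[α, β]ᵀ = [-269, -27]ᵀ.
Determinant 374·6 − 42² = 480.
α = ((-269)·6 − 42·(-27))/480 = -1; β = (374·(-27) − 42·(-269))/480 = 5/2.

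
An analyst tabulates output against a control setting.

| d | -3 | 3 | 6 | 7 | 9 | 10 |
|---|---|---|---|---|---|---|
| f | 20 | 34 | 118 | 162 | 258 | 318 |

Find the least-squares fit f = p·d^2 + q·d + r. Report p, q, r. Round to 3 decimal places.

The normal equations are: 20420·p + 2288·q + 284·r = 65370;  2288·p + 284·q + 32·r = 7386;  284·p + 32·q + 6·r = 910.
(Σd^2·d^2 = 20420, Σd^2·d = 2288, Σd^2 = 284, Σd·d = 284, Σd = 32, Σ1 = 6, Σd^2·f = 65370, Σd·f = 7386, Σf = 910.)
Inverting the 3×3 Gram matrix, [p, q, r]ᵀ = [14209/4818, 53563/24090, 864/4015]ᵀ.

p = 2.949, q = 2.223, r = 0.215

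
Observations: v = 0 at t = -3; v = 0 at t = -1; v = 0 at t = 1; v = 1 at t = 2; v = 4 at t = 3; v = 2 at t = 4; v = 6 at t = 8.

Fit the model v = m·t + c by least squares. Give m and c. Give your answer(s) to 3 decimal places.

Entries of AᵀA: Σt·t = 104, Σt = 14, Σ1 = 7.
Moment sums: Σt·v = 70, Σv = 13.
So AᵀA·[m, c]ᵀ = Aᵀv: [[104, 14]; [14, 7]]·[m, c]ᵀ = [70, 13]ᵀ.
det = 104·7 − 14² = 532.
m = (70·7 − 14·13)/532 = 11/19; c = (104·13 − 14·70)/532 = 93/133.

m = 0.579, c = 0.699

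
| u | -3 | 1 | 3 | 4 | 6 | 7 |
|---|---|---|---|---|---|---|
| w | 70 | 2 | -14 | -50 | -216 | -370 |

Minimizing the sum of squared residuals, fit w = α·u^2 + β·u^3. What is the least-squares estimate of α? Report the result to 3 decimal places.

α = 3.097

Normal-equation sums: Σu^2·u^2 = 4116, Σu^2·u^3 = 25608, Σu^3·u^3 = 169860.
Moment sums: Σu^2·w = -26200, Σu^3·w = -179032.
So XᵀX·[α, β]ᵀ = Xᵀw: [[4116, 25608]; [25608, 169860]]·[α, β]ᵀ = [-26200, -179032]ᵀ.
det = 4116·169860 − 25608² = 43374096.
α = ((-26200)·169860 − 25608·(-179032))/43374096 = 932774/301209; β = (4116·(-179032) − 25608·(-26200))/43374096 = -458098/301209.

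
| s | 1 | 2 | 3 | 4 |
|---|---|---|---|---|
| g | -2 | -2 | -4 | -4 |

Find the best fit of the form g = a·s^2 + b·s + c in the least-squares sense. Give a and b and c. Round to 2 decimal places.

a = 0.00, b = -0.80, c = -1.00

With design matrix X, XᵀX = [[354, 100, 30]; [100, 30, 10]; [30, 10, 4]] and Xᵀg = [-110, -34, -12]ᵀ.
Row-reducing yields a = 0, b = -4/5, c = -1.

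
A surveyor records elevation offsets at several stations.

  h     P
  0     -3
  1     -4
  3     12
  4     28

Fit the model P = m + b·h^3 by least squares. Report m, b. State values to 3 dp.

m = -3.233, b = 0.499

AᵀA·[m, b]ᵀ = AᵀP reads: 4·m + 92·b = 33;  92·m + 4826·b = 2112.
(Σ1 = 4, Σh^3 = 92, Σh^3·h^3 = 4826, ΣP = 33, Σh^3·P = 2112.)
Eliminating b: 4826·(row 1) − 92·(row 2) gives 10840·m = 4826·33 − 92·2112 = -35046, so m = -17523/5420.
Then b = (2112 − 92·(-17523/5420))/4826 = 1353/2710.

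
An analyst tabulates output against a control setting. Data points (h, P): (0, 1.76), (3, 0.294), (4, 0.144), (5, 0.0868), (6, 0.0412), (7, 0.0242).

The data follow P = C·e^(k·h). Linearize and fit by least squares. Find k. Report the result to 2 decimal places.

k = -0.62

Let Y = ln P. Fitting Y = k·h + ln C by least squares:
Σh = 25.0000, Σ(h)² = 135.0000, Σln P = -11.9517, Σh·ln P = -68.8308.
Normal system: [[135.0000, 25.0000]; [25.0000, 6]]·[k, ln C]ᵀ = [-68.8308, -11.9517]ᵀ.
Slope k = (n·Σh·ln P − Σh·Σln P)/(n·Σ(h)² − (Σh)²) = (6·-68.8308 − 25.0000·-11.9517)/185.0000 = -0.61726; ln C = (Σln P − k·Σh)/n = 0.57996.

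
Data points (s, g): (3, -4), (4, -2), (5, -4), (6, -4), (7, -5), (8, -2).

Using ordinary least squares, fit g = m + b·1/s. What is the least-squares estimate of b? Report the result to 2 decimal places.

b = -0.06

XᵀX·[m, b]ᵀ = Xᵀg reads: 6·m + (341/280)·b = -21;  (341/280)·m + (195749/705600)·b = -597/140.
Determinant 6·(195749/705600) − (341/280)² = 8531/47040.
m = ((-21)·(195749/705600) − (341/280)·(-597/140))/(8531/47040) = -148781/42655; b = (6·(-597/140) − (341/280)·(-21))/(8531/47040) = -504/8531.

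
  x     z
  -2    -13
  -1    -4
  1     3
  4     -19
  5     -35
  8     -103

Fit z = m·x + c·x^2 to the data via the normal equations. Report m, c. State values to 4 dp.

Normal-equation sums: Σx·x = 111, Σx·x^2 = 693, Σx^2·x^2 = 4995.
For Aᵀz: Σx·z = -1042, Σx^2·z = -7824.
Determinant 111·4995 − 693² = 74196.
m = ((-1042)·4995 − 693·(-7824))/74196 = 1341/458; c = (111·(-7824) − 693·(-1042))/74196 = -8131/4122.

m = 2.9279, c = -1.9726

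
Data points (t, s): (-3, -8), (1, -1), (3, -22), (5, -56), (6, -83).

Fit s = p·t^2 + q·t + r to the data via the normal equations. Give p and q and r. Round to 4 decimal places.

p = -1.9998, q = -2.2075, r = 3.2955

The normal equations are: 2084·p + 342·q + 80·r = -4659;  342·p + 80·q + 12·r = -821;  80·p + 12·q + 5·r = -170.
(Σt^2·t^2 = 2084, Σt^2·t = 342, Σt^2 = 80, Σt·t = 80, Σt = 12, Σ1 = 5, Σt^2·s = -4659, Σt·s = -821, Σs = -170.)
Inverting the 3×3 Gram matrix, [p, q, r]ᵀ = [-13331/6666, -4905/2222, 10984/3333]ᵀ.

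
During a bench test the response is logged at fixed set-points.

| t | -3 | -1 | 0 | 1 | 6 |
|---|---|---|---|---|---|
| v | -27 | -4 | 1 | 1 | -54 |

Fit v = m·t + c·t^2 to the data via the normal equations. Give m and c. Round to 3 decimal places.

Normal-equation sums: Σt·t = 47, Σt·t^2 = 189, Σt^2·t^2 = 1379.
For Mᵀv: Σt·v = -238, Σt^2·v = -2190.
MᵀM·[m, c]ᵀ = Mᵀv becomes [[47, 189]; [189, 1379]]·[m, c]ᵀ = [-238, -2190]ᵀ.
Determinant 47·1379 − 189² = 29092.
m = ((-238)·1379 − 189·(-2190))/29092 = 3061/1039; c = (47·(-2190) − 189·(-238))/29092 = -14487/7273.

m = 2.946, c = -1.992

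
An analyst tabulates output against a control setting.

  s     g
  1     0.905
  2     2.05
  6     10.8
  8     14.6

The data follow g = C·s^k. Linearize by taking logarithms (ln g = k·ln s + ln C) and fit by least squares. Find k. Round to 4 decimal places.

k = 1.3740

Linearized form: ln g = k·ln s + ln C. From the 4 transformed points,
Over the data: Σln s = 4.5643, Σ(ln s)² = 8.0149, Σln g = 5.6786, Σln s·ln g = 10.3362.
Normal system: [[8.0149, 4.5643]; [4.5643, 4]]·[k, ln C]ᵀ = [10.3362, 5.6786]ᵀ.
Solving (det = 11.2265): k = 1.37404, ln C = -0.14826.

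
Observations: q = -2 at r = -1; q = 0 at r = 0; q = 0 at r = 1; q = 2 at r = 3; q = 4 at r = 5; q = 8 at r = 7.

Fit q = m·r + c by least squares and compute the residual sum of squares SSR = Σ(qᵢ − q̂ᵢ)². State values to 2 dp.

SSR = 2.61

MᵀM·[m, c]ᵀ = Mᵀq reads: 85·m + 15·c = 84;  15·m + 6·c = 12.
(Σr·r = 85, Σr = 15, Σ1 = 6, Σr·q = 84, Σq = 12.)
Δ = 85·6 − 15² = 285.
m = (84·6 − 15·12)/285 = 108/95; c = (85·12 − 15·84)/285 = -16/19.
Residuals: -2/95, 16/19, -28/95, -54/95, -16/19, 84/95; SSR = 248/95.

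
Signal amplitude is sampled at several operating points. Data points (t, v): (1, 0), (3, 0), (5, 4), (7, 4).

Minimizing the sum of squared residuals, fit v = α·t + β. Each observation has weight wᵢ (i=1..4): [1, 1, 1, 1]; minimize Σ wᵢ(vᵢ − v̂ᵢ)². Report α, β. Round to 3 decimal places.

The normal equations are: 84·α + 16·β = 48;  16·α + 4·β = 8.
det = 84·4 − 16² = 80.
α = (48·4 − 16·8)/80 = 4/5; β = (84·8 − 16·48)/80 = -6/5.

α = 0.800, β = -1.200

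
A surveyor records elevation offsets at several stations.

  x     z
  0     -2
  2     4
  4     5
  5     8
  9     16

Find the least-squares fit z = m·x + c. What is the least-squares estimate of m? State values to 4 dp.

From the data, Σx·x = 126, Σx = 20, Σ1 = 5.
Moment sums: Σx·z = 212, Σz = 31.
So AᵀA·[m, c]ᵀ = Aᵀz: [[126, 20]; [20, 5]]·[m, c]ᵀ = [212, 31]ᵀ.
Eliminating c: 5·(row 1) − 20·(row 2) gives 230·m = 5·212 − 20·31 = 440, so m = 44/23.
Then c = (31 − 20·(44/23))/5 = -167/115.

m = 1.9130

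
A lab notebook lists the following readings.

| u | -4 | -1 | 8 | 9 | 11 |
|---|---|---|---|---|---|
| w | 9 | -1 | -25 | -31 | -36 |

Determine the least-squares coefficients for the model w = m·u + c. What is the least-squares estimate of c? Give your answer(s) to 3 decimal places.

Setting ∂/∂m … = 0 gives: 283·m + 23·c = -910;  23·m + 5·c = -84.
Δ = 283·5 − 23² = 886.
m = ((-910)·5 − 23·(-84))/886 = -1309/443; c = (283·(-84) − 23·(-910))/886 = -1421/443.

c = -3.208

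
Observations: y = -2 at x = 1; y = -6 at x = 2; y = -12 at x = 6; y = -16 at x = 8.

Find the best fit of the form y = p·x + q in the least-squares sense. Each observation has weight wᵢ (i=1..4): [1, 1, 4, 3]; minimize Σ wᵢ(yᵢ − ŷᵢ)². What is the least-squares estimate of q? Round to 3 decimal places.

q = -1.021

With design matrix M, MᵀWM = [[341, 51]; [51, 9]] and MᵀWy = [-686, -104]ᵀ.
Eliminating q: 9·(row 1) − 51·(row 2) gives 468·p = 9·(-686) − 51·(-104) = -870, so p = -145/78.
Then q = ((-104) − 51·(-145/78))/9 = -239/234.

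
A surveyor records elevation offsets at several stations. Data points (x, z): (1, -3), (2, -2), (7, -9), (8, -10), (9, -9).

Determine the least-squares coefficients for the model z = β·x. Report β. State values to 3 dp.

β = -1.161

Sums needed: Σx·x = 199.
For Mᵀz: Σx·z = -231.
Hence β = -231 / 199 ≈ -1.1608.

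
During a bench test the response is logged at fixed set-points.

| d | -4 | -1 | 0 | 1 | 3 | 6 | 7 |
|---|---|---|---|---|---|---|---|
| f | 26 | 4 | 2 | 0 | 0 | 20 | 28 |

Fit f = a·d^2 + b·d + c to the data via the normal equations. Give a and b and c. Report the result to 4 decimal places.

The normal system MᵀM·[a, b, c]ᵀ = Mᵀf is [[4036, 522, 112]; [522, 112, 12]; [112, 12, 7]]·[a, b, c]ᵀ = [2512, 208, 80]ᵀ.
Inverting the 3×3 Gram matrix, [a, b, c]ᵀ = [2840/3063, -13128/5105, 15344/15315]ᵀ.

a = 0.9272, b = -2.5716, c = 1.0019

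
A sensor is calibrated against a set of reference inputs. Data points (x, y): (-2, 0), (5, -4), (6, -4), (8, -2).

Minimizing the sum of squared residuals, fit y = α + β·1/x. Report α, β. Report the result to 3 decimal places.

α = -2.511, β = -5.212

Sums needed: Σ1 = 4, Σ1/x = -1/120, Σ1/x·1/x = 4801/14400.
Right-hand side: Σy = -10, Σ1/x·y = -103/60.
det = 4·(4801/14400) − (-1/120)² = 6401/4800.
α = ((-10)·(4801/14400) − (-1/120)·(-103/60))/(6401/4800) = -16072/6401; β = (4·(-103/60) − (-1/120)·(-10))/(6401/4800) = -33360/6401.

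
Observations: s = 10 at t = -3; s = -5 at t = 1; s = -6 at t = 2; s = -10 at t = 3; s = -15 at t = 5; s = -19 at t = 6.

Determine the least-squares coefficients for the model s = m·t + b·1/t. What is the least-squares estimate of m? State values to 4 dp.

Entries of AᵀA: Σt·t = 84, Σt·1/t = 6, Σ1/t·1/t = 77/50.
Right-hand side: Σt·s = -266, Σ1/t·s = -125/6.
So AᵀA·[m, b]ᵀ = Aᵀs: [[84, 6]; [6, 77/50]]·[m, b]ᵀ = [-266, -125/6]ᵀ.
Eliminating b: (77/50)·(row 1) − 6·(row 2) gives (2334/25)·m = (77/50)·(-266) − 6·(-125/6) = -7116/25, so m = -1186/389.
Then b = ((-125/6) − 6·(-1186/389))/(77/50) = -1925/1167.

m = -3.0488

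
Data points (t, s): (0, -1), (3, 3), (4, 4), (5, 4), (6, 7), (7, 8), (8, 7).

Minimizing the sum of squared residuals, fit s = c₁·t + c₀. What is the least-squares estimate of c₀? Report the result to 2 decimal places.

c₀ = -0.65

Sums needed: Σt·t = 199, Σt = 33, Σ1 = 7.
For Aᵀs: Σt·s = 199, Σs = 32.
AᵀA·[c₁, c₀]ᵀ = Aᵀs becomes [[199, 33]; [33, 7]]·[c₁, c₀]ᵀ = [199, 32]ᵀ.
Determinant 199·7 − 33² = 304.
c₁ = (199·7 − 33·32)/304 = 337/304; c₀ = (199·32 − 33·199)/304 = -199/304.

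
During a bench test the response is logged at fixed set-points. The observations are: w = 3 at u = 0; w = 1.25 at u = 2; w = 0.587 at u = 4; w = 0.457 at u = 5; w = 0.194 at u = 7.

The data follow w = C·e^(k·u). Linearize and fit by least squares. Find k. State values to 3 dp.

Let Y = ln w. Fitting Y = k·u + ln C by least squares:
Sums: Σu = 18.0000, Σ(u)² = 94.0000, Σln w = -1.6339, Σu·ln w = -17.0793.
Normal system: [[94.0000, 18.0000]; [18.0000, 5]]·[k, ln C]ᵀ = [-17.0793, -1.6339]ᵀ.
Slope k = (n·Σu·ln w − Σu·Σln w)/(n·Σ(u)² − (Σu)²) = (5·-17.0793 − 18.0000·-1.6339)/146.0000 = -0.38346; ln C = (Σln w − k·Σu)/n = 1.05367.

k = -0.383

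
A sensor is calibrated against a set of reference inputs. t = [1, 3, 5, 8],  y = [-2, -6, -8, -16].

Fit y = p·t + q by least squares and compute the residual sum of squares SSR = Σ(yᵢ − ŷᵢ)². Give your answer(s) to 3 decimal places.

SSR = 2.916

AᵀA·[p, q]ᵀ = Aᵀy reads: 99·p + 17·q = -188;  17·p + 4·q = -32.
Δ = 99·4 − 17² = 107.
p = ((-188)·4 − 17·(-32))/107 = -208/107; q = (99·(-32) − 17·(-188))/107 = 28/107.
Residuals: -34/107, -46/107, 156/107, -76/107; SSR = 312/107.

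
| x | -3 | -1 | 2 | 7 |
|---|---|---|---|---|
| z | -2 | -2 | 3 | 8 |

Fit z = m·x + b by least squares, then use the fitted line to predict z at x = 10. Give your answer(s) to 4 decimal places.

Normal-equation sums: Σx·x = 63, Σx = 5, Σ1 = 4.
Right-hand side: Σx·z = 70, Σz = 7.
Normal equations: [[63, 5]; [5, 4]]·[m, b]ᵀ = [70, 7]ᵀ.
Eliminating b: 4·(row 1) − 5·(row 2) gives 227·m = 4·70 − 5·7 = 245, so m = 245/227.
Then b = (7 − 5·(245/227))/4 = 91/227.
At x = 10: ẑ = (245/227)·(10) + (91/227)·(1) = 2541/227.

ẑ = 11.1938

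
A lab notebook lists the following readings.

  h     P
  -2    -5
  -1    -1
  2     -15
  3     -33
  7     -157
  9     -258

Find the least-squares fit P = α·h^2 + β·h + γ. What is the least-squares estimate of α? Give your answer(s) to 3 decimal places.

α = -2.933

Forming XᵀX = [[9076, 1098, 148]; [1098, 148, 18]; [148, 18, 6]] and XᵀP = [-28969, -3539, -469]ᵀ gives XᵀX·[α, β, γ]ᵀ = XᵀP.
Solving the 3×3 system (Gaussian elimination) gives α = -32905/11218, β = -25499/11218, γ = 5640/5609.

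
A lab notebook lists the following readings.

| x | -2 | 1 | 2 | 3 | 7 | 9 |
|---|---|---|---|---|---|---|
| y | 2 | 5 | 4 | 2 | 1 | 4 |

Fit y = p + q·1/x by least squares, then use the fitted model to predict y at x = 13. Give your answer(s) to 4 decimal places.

ŷ = 2.6180

Entries of MᵀM: Σ1 = 6, Σ1/x = 100/63, Σ1/x·1/x = 13049/7938.
Moment sums: Σy = 18, Σ1/x·y = 457/63.
MᵀM·[p, q]ᵀ = Mᵀy becomes [[6, 100/63]; [100/63, 13049/7938]]·[p, q]ᵀ = [18, 457/63]ᵀ.
Eliminating q: (13049/7938)·(row 1) − (100/63)·(row 2) gives (29147/3969)·p = (13049/7938)·18 − (100/63)·(457/63) = 71741/3969, so p = 71741/29147.
Then q = ((457/63) − (100/63)·(71741/29147))/(13049/7938) = 59346/29147.
At x = 13: ŷ = (71741/29147)·(1) + (59346/29147)·(1/13) = 991979/378911.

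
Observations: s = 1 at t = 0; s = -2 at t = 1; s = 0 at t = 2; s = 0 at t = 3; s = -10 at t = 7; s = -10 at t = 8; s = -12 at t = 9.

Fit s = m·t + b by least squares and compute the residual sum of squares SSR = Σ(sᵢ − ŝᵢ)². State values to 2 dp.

Compute the Gram sums: Σt·t = 208, Σt = 30, Σ1 = 7.
Moment sums: Σt·s = -260, Σs = -33.
Determinant 208·7 − 30² = 556.
m = ((-260)·7 − 30·(-33))/556 = -415/278; b = (208·(-33) − 30·(-260))/556 = 234/139.
Residuals: -95/139, -609/278, 181/139, 777/278, -343/278, 36/139, -69/278; SSR = 2283/139.

SSR = 16.42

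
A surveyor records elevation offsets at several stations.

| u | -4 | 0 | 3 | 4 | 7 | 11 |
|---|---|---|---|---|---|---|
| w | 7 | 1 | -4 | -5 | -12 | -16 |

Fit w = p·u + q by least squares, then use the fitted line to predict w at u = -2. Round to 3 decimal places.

ŵ = 3.907

The normal system XᵀX·[p, q]ᵀ = Xᵀw is [[211, 21]; [21, 6]]·[p, q]ᵀ = [-320, -29]ᵀ.
Δ = 211·6 − 21² = 825.
p = ((-320)·6 − 21·(-29))/825 = -437/275; q = (211·(-29) − 21·(-320))/825 = 601/825.
At u = -2: ŵ = (-437/275)·(-2) + (601/825)·(1) = 293/75.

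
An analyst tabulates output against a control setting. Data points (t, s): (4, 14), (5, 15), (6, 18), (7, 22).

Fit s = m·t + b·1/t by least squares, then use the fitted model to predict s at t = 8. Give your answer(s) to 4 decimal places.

ŝ = 24.0455

Setting ∂/∂m … = 0 gives: 126·m + 4·b = 393;  4·m + (26581/176400)·b = 177/14.
det = 126·(26581/176400) − 4² = 4181/1400.
m = (393·(26581/176400) − 4·(177/14))/(4181/1400) = 508511/175602; b = (126·(177/14) − 4·393)/(4181/1400) = 29400/4181.
At t = 8: ŝ = (508511/175602)·(8) + (29400/4181)·(1/8) = 2111219/87801.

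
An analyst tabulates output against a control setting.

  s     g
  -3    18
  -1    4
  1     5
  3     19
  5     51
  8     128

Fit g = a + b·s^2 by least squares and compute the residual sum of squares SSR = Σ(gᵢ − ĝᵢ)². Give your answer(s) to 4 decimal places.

SSR = 4.1573

The normal equations are: 6·a + 109·b = 225;  109·a + 4885·b = 9809.
Δ = 6·4885 − 109² = 17429.
a = (225·4885 − 109·9809)/17429 = 29944/17429; b = (6·9809 − 109·225)/17429 = 34329/17429.
Residuals: -25183/17429, 5443/17429, 22872/17429, -7754/17429, 710/17429, 3912/17429; SSR = 72458/17429.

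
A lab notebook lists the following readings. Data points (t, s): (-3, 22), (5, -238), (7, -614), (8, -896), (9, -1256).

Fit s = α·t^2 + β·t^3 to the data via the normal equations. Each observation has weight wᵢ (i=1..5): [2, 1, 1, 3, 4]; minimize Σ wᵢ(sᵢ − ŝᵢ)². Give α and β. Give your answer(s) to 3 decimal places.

α = -2.039, β = -1.496

With design matrix A, AᵀWA = [[41720, 353946]; [353946, 3046928]] and AᵀWs = [-614616, -5280292]ᵀ.
Eliminating β: 3046928·(row 1) − 353946·(row 2) gives 1840065244·α = 3046928·(-614616) − 353946·(-5280292) = -3752467416, so α = -938116854/460016311.
Then β = ((-5280292) − 353946·(-938116854/460016311))/3046928 = -688226876/460016311.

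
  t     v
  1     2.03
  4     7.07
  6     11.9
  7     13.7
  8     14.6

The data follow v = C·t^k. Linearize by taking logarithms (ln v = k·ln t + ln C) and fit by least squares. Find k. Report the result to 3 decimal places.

Taking logs, ln v = k·ln t + ln C, so regress ln v on ln t.
Σln t = 7.2034, Σ(ln t)² = 13.2429, Σln v = 10.4389, Σln t·ln v = 17.8170.
Equations: 13.2429·k + 7.2034·ln C = 17.8170;  7.2034·k + 5·ln C = 10.4389.
Solving (det = 14.3252): k = 0.96960, ln C = 0.69089.

k = 0.970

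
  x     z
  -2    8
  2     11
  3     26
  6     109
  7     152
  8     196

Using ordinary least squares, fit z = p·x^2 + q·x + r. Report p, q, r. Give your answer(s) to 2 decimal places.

p = 3.04, q = 0.60, r = -2.88

The normal equations are: 7906·p + 1098·q + 166·r = 24226;  1098·p + 166·q + 24·r = 3370;  166·p + 24·q + 6·r = 502.
Row-reducing yields p = 14197/4669, q = 2824/4669, r = -1920/667.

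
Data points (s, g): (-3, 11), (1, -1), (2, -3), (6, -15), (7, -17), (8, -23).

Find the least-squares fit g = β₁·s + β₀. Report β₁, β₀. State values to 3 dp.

Compute the Gram sums: Σs·s = 163, Σs = 21, Σ1 = 6.
Right-hand side: Σs·g = -433, Σg = -48.
So XᵀX·[β₁, β₀]ᵀ = Xᵀg: [[163, 21]; [21, 6]]·[β₁, β₀]ᵀ = [-433, -48]ᵀ.
Eliminating β₀: 6·(row 1) − 21·(row 2) gives 537·β₁ = 6·(-433) − 21·(-48) = -1590, so β₁ = -530/179.
Then β₀ = ((-48) − 21·(-530/179))/6 = 423/179.

β₁ = -2.961, β₀ = 2.363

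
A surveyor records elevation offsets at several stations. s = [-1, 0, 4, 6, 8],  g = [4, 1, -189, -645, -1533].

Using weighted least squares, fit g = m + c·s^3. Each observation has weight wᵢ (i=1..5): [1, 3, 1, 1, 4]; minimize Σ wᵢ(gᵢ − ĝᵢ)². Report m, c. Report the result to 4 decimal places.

m = 1.4226, c = -2.9967

The normal system MᵀWM·[m, c]ᵀ = MᵀWg is [[10, 2327]; [2327, 1099329]]·[m, c]ᵀ = [-6959, -3291004]ᵀ.
det = 10·1099329 − 2327² = 5578361.
m = ((-6959)·1099329 − 2327·(-3291004))/5578361 = 7935797/5578361; c = (10·(-3291004) − 2327·(-6959))/5578361 = -16716447/5578361.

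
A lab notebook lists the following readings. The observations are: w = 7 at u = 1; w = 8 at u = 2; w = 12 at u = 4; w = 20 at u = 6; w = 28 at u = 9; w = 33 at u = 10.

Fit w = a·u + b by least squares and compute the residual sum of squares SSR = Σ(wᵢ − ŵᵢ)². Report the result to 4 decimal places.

SSR = 9.6287

Sums needed: Σu·u = 238, Σu = 32, Σ1 = 6.
Moment sums: Σu·w = 773, Σw = 108.
det = 238·6 − 32² = 404.
a = (773·6 − 32·108)/404 = 591/202; b = (238·108 − 32·773)/404 = 242/101.
Residuals: 339/202, -25/101, -212/101, 5/101, -147/202, 136/101; SSR = 1945/202.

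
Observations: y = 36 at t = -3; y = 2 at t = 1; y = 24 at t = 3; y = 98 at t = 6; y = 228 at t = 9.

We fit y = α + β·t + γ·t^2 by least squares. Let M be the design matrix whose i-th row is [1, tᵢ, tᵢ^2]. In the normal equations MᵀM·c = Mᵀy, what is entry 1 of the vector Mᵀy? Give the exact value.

388

Entry 1 ↔ basis 1, so (Mᵀy)_{1} = Σᵢ yᵢ = (1)·(36) + (1)·(2) + (1)·(24) + (1)·(98) + (1)·(228) = 388.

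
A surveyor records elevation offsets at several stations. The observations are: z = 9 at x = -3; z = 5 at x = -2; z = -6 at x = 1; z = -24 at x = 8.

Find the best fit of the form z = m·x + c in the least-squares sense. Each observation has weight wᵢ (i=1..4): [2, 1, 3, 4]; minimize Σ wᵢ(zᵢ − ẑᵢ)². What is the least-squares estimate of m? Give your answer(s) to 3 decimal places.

Forming AᵀWA = [[281, 27]; [27, 10]] and AᵀWz = [-850, -91]ᵀ gives AᵀWA·[m, c]ᵀ = AᵀWz.
Eliminating c: 10·(row 1) − 27·(row 2) gives 2081·m = 10·(-850) − 27·(-91) = -6043, so m = -6043/2081.
Then c = ((-91) − 27·(-6043/2081))/10 = -2621/2081.

m = -2.904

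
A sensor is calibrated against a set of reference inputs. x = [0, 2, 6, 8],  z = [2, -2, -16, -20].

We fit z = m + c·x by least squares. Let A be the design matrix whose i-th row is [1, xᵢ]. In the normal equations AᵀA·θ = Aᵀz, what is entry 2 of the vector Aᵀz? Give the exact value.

-260

Entry 2 ↔ basis x, so (Aᵀz)_{2} = Σᵢ (x)·zᵢ = (0)·(2) + (2)·(-2) + (6)·(-16) + (8)·(-20) = -260.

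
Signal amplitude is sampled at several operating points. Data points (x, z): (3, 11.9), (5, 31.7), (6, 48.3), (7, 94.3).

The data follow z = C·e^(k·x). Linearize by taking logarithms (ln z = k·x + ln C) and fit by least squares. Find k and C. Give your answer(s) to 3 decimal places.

With ln zᵢ as the transformed response and xᵢ as the regressor:
Σx = 21.0000, Σ(x)² = 119.0000, Σln z = 14.3568, Σx·ln z = 79.8012.
Equations: 119.0000·k + 21.0000·ln C = 79.8012;  21.0000·k + 4·ln C = 14.3568.
Solving (det = 35.0000): k = 0.50607, ln C = 0.93232, so C = exp(0.93232) = 2.54039.

k = 0.506, C = 2.540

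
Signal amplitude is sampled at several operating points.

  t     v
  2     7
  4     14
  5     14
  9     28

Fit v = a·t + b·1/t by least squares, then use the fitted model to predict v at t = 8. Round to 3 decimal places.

v̂ = 24.636

XᵀX·[a, b]ᵀ = Xᵀv reads: 126·a + 4·b = 392;  4·a + (11821/32400)·b = 581/45.
(Σt·t = 126, Σt·1/t = 4, Σ1/t·1/t = 11821/32400, Σt·v = 392, Σ1/t·v = 581/45.)
Determinant 126·(11821/32400) − 4² = 53947/1800.
a = (392·(11821/32400) − 4·(581/45))/(53947/1800) = 1480276/485523; b = (126·(581/45) − 4·392)/(53947/1800) = 105840/53947.
At t = 8: v̂ = (1480276/485523)·(8) + (105840/53947)·(1/8) = 11961278/485523.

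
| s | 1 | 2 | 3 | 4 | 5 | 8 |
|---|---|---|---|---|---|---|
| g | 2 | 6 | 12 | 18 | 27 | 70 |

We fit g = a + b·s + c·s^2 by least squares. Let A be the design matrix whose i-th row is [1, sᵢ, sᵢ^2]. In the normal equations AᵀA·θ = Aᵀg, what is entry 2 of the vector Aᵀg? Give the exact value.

817

Entry 2 ↔ basis s, so (Aᵀg)_{2} = Σᵢ (s)·gᵢ = (1)·(2) + (2)·(6) + (3)·(12) + (4)·(18) + (5)·(27) + (8)·(70) = 817.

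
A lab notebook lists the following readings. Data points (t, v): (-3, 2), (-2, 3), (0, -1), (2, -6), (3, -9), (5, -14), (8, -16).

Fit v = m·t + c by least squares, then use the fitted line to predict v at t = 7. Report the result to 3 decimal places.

v̂ = -15.642

The normal system MᵀM·[m, c]ᵀ = Mᵀv is [[115, 13]; [13, 7]]·[m, c]ᵀ = [-249, -41]ᵀ.
Eliminating c: 7·(row 1) − 13·(row 2) gives 636·m = 7·(-249) − 13·(-41) = -1210, so m = -605/318.
Then c = ((-41) − 13·(-605/318))/7 = -739/318.
At t = 7: v̂ = (-605/318)·(7) + (-739/318)·(1) = -829/53.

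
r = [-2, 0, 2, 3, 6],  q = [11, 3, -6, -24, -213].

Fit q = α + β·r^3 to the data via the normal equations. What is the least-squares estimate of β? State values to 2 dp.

β = -1.00

MᵀM·[α, β]ᵀ = Mᵀq reads: 5·α + 243·β = -229;  243·α + 47513·β = -46792.
Determinant 5·47513 − 243² = 178516.
α = ((-229)·47513 − 243·(-46792))/178516 = 489979/178516; β = (5·(-46792) − 243·(-229))/178516 = -178313/178516.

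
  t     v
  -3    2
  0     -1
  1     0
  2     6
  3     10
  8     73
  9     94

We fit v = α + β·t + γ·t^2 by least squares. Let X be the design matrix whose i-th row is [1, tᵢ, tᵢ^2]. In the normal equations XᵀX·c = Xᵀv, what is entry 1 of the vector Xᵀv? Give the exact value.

Entry 1 ↔ basis 1, so (Xᵀv)_{1} = Σᵢ vᵢ = (1)·(2) + (1)·(-1) + (1)·(0) + (1)·(6) + (1)·(10) + (1)·(73) + (1)·(94) = 184.

184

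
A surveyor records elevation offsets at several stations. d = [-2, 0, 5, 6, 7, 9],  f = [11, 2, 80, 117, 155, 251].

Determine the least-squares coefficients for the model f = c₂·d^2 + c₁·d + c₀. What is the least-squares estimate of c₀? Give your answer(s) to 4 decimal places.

c₀ = 1.8349

Sums needed: Σd^2·d^2 = 10899, Σd^2·d = 1405, Σd^2 = 195, Σd·d = 195, Σd = 25, Σ1 = 6.
Right-hand side: Σd^2·f = 34182, Σd·f = 4424, Σf = 616.
Solving the 3×3 system (Gaussian elimination) gives c₂ = 111547/37968, c₁ = 81241/63280, c₀ = 17417/9492.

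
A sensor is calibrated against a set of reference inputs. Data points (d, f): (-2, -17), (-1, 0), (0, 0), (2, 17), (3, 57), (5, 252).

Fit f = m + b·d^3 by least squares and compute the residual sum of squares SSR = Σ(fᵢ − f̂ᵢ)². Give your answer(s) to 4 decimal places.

Entries of AᵀA: Σ1 = 6, Σd^3 = 151, Σd^3·d^3 = 16483.
Moment sums: Σf = 309, Σd^3·f = 33311.
det = 6·16483 − 151² = 76097.
m = (309·16483 − 151·33311)/76097 = 63286/76097; b = (6·33311 − 151·309)/76097 = 153207/76097.
Residuals: -131279/76097, 89921/76097, -63286/76097, 4707/76097, 137654/76097, -37717/76097; SSR = 653356/76097.

SSR = 8.5858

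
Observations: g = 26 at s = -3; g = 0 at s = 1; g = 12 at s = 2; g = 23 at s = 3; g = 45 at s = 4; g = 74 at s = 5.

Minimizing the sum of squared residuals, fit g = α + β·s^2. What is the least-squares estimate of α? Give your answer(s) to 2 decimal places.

α = -2.20

MᵀM·[α, β]ᵀ = Mᵀg reads: 6·α + 64·β = 180;  64·α + 1060·β = 3059.
(Σ1 = 6, Σs^2 = 64, Σs^2·s^2 = 1060, Σg = 180, Σs^2·g = 3059.)
Eliminating β: 1060·(row 1) − 64·(row 2) gives 2264·α = 1060·180 − 64·3059 = -4976, so α = -622/283.
Then β = (3059 − 64·(-622/283))/1060 = 3417/1132.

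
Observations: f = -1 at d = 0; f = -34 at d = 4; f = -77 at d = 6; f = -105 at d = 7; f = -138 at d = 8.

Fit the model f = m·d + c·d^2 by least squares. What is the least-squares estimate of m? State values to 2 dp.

Forming AᵀA = [[165, 1135]; [1135, 8049]] and Aᵀf = [-2437, -17293]ᵀ gives AᵀA·[m, c]ᵀ = Aᵀf.
Eliminating c: 8049·(row 1) − 1135·(row 2) gives 39860·m = 8049·(-2437) − 1135·(-17293) = 12142, so m = 6071/19930.
Then c = ((-17293) − 1135·(6071/19930))/8049 = -8735/3986.

m = 0.30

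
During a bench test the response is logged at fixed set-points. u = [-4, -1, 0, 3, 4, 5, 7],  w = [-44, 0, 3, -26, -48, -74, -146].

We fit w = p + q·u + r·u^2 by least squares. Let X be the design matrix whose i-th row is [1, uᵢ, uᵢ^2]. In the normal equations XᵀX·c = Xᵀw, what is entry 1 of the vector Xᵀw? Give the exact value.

Entry 1 ↔ basis 1, so (Xᵀw)_{1} = Σᵢ wᵢ = (1)·(-44) + (1)·(0) + (1)·(3) + (1)·(-26) + (1)·(-48) + (1)·(-74) + (1)·(-146) = -335.

-335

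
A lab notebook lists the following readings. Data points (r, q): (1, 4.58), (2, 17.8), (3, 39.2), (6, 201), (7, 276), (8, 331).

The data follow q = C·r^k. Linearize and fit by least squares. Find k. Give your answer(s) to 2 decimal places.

With ln qᵢ as the transformed response and ln rᵢ as the regressor:
Over the data: Σln r = 7.6089, Σ(ln r)² = 13.0084, Σln q = 24.7954, Σln r·ln q = 38.5304.
Normal system: [[13.0084, 7.6089]; [7.6089, 6]]·[k, ln C]ᵀ = [38.5304, 24.7954]ᵀ.
Solving (det = 20.1558): k = 2.10943, ln C = 1.45750.

k = 2.11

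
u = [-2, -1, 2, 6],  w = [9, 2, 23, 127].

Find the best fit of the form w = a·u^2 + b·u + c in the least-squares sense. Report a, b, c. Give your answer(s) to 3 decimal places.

Normal-equation sums: Σu^2·u^2 = 1329, Σu^2·u = 215, Σu^2 = 45, Σu·u = 45, Σu = 5, Σ1 = 4.
Moment sums: Σu^2·w = 4702, Σu·w = 788, Σw = 161.
XᵀX·[a, b, c]ᵀ = Xᵀw becomes [[1329, 215, 45]; [215, 45, 5]; [45, 5, 4]]·[a, b, c]ᵀ = [4702, 788, 161]ᵀ.
Inverting the 3×3 Gram matrix, [a, b, c]ᵀ = [1887/668, 11921/3340, 1339/334]ᵀ.

a = 2.825, b = 3.569, c = 4.009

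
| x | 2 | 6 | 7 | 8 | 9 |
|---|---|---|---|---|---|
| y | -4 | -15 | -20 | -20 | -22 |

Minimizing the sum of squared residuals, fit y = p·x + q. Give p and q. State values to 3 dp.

The normal system AᵀA·[p, q]ᵀ = Aᵀy is [[234, 32]; [32, 5]]·[p, q]ᵀ = [-596, -81]ᵀ.
det = 234·5 − 32² = 146.
p = ((-596)·5 − 32·(-81))/146 = -194/73; q = (234·(-81) − 32·(-596))/146 = 59/73.

p = -2.658, q = 0.808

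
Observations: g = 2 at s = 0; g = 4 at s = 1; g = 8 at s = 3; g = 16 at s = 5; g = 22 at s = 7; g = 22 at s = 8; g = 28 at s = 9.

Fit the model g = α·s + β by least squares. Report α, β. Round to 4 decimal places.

α = 2.8482, β = 1.1440

With design matrix M, MᵀM = [[229, 33]; [33, 7]] and Mᵀg = [690, 102]ᵀ.
det = 229·7 − 33² = 514.
α = (690·7 − 33·102)/514 = 732/257; β = (229·102 − 33·690)/514 = 294/257.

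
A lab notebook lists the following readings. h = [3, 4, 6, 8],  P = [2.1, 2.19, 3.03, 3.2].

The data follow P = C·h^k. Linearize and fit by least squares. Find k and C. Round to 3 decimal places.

Linearized form: ln P = k·ln h + ln C. From the 4 transformed points,
Σln h = 6.3561, Σ(ln h)² = 10.6632, Σln P = 3.7976, Σln h·ln P = 6.3068.
Equations: 10.6632·k + 6.3561·ln C = 6.3068;  6.3561·k + 4·ln C = 3.7976.
Solving (det = 2.2529): k = 0.48363, ln C = 0.18088, so C = exp(0.18088) = 1.19827.

k = 0.484, C = 1.198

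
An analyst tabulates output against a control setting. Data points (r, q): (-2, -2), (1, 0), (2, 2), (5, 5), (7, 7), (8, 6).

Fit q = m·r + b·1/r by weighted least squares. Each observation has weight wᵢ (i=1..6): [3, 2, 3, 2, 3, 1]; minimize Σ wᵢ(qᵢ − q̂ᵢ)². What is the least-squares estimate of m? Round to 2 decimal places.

m = 0.96

Normal-equation sums: Σwᵢ·r·r = 287, Σwᵢ·r·1/r = 14, Σwᵢ·1/r·1/r = 286697/78400.
Moment sums: Σwᵢ·r·q = 269, Σwᵢ·1/r·q = 47/4.
Normal equations: [[287, 14]; [14, 286697/78400]]·[m, b]ᵀ = [269, 47/4]ᵀ.
Determinant 287·(286697/78400) − 14² = 9559377/11200.
m = (269·(286697/78400) − 14·(47/4))/(9559377/11200) = 7136077/7435071; b = (287·(47/4) − 14·269)/(9559377/11200) = -490000/1062153.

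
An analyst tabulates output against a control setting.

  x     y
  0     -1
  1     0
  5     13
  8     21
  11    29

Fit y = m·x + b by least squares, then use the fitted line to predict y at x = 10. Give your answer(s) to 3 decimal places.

Entries of MᵀM: Σx·x = 211, Σx = 25, Σ1 = 5.
And Σx·y = 552, Σy = 62.
So MᵀM·[m, b]ᵀ = Mᵀy: [[211, 25]; [25, 5]]·[m, b]ᵀ = [552, 62]ᵀ.
Eliminating b: 5·(row 1) − 25·(row 2) gives 430·m = 5·552 − 25·62 = 1210, so m = 121/43.
Then b = (62 − 25·(121/43))/5 = -359/215.
At x = 10: ŷ = (121/43)·(10) + (-359/215)·(1) = 5691/215.

ŷ = 26.470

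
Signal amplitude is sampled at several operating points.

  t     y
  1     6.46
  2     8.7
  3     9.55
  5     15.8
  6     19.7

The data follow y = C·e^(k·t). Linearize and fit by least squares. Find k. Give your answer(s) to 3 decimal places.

k = 0.218

Linearized form: ln y = k·t + ln C. From the 5 transformed points,
Over the data: Σt = 17.0000, Σ(t)² = 75.0000, Σln y = 12.0261, Σt·ln y = 44.6457.
Normal system: [[75.0000, 17.0000]; [17.0000, 5]]·[k, ln C]ᵀ = [44.6457, 12.0261]ᵀ.
Slope k = (n·Σt·ln y − Σt·Σln y)/(n·Σ(t)² − (Σt)²) = (5·44.6457 − 17.0000·12.0261)/86.0000 = 0.21842; ln C = (Σln y − k·Σt)/n = 1.66259.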